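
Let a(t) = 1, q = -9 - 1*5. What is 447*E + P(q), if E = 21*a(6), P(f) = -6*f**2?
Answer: 8211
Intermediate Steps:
q = -14 (q = -9 - 5 = -14)
E = 21 (E = 21*1 = 21)
447*E + P(q) = 447*21 - 6*(-14)**2 = 9387 - 6*196 = 9387 - 1176 = 8211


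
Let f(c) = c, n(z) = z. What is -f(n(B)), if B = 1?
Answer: -1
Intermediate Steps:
-f(n(B)) = -1*1 = -1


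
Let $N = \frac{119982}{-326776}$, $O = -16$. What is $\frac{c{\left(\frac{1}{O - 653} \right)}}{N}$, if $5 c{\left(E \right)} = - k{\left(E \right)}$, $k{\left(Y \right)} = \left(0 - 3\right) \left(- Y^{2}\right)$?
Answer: $\frac{163388}{44749386585} \approx 3.6512 \cdot 10^{-6}$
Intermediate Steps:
$k{\left(Y \right)} = 3 Y^{2}$ ($k{\left(Y \right)} = - 3 \left(- Y^{2}\right) = 3 Y^{2}$)
$N = - \frac{59991}{163388}$ ($N = 119982 \left(- \frac{1}{326776}\right) = - \frac{59991}{163388} \approx -0.36717$)
$c{\left(E \right)} = - \frac{3 E^{2}}{5}$ ($c{\left(E \right)} = \frac{\left(-1\right) 3 E^{2}}{5} = \frac{\left(-3\right) E^{2}}{5} = - \frac{3 E^{2}}{5}$)
$\frac{c{\left(\frac{1}{O - 653} \right)}}{N} = \frac{\left(- \frac{3}{5}\right) \left(\frac{1}{-16 - 653}\right)^{2}}{- \frac{59991}{163388}} = - \frac{3 \left(\frac{1}{-669}\right)^{2}}{5} \left(- \frac{163388}{59991}\right) = - \frac{3 \left(- \frac{1}{669}\right)^{2}}{5} \left(- \frac{163388}{59991}\right) = \left(- \frac{3}{5}\right) \frac{1}{447561} \left(- \frac{163388}{59991}\right) = \left(- \frac{1}{745935}\right) \left(- \frac{163388}{59991}\right) = \frac{163388}{44749386585}$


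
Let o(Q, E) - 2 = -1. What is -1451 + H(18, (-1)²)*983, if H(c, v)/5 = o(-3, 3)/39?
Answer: -51674/39 ≈ -1325.0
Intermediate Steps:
o(Q, E) = 1 (o(Q, E) = 2 - 1 = 1)
H(c, v) = 5/39 (H(c, v) = 5*(1/39) = 5/39)
-1451 + H(18, (-1)²)*983 = -1451 + (5/39)*983 = -1451 + 4915/39 = -51674/39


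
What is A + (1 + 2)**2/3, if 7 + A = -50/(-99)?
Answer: -346/99 ≈ -3.4949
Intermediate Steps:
A = -643/99 (A = -7 - 50/(-99) = -7 - 50*(-1/99) = -7 + 50/99 = -643/99 ≈ -6.4949)
A + (1 + 2)**2/3 = -643/99 + (1 + 2)**2/3 = -643/99 + (1/3)*3**2 = -643/99 + (1/3)*9 = -643/99 + 3 = -346/99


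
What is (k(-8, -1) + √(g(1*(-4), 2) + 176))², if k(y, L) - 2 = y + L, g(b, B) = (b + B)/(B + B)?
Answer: 449/2 - 21*√78 ≈ 39.033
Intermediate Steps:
g(b, B) = (B + b)/(2*B) (g(b, B) = (B + b)/((2*B)) = (B + b)*(1/(2*B)) = (B + b)/(2*B))
k(y, L) = 2 + L + y (k(y, L) = 2 + (y + L) = 2 + (L + y) = 2 + L + y)
(k(-8, -1) + √(g(1*(-4), 2) + 176))² = ((2 - 1 - 8) + √((½)*(2 + 1*(-4))/2 + 176))² = (-7 + √((½)*(½)*(2 - 4) + 176))² = (-7 + √((½)*(½)*(-2) + 176))² = (-7 + √(-½ + 176))² = (-7 + √(351/2))² = (-7 + 3*√78/2)²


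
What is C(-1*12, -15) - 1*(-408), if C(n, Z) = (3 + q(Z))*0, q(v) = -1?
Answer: 408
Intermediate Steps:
C(n, Z) = 0 (C(n, Z) = (3 - 1)*0 = 2*0 = 0)
C(-1*12, -15) - 1*(-408) = 0 - 1*(-408) = 0 + 408 = 408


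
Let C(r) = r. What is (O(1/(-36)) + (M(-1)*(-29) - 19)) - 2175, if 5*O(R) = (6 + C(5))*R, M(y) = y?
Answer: -389711/180 ≈ -2165.1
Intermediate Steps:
O(R) = 11*R/5 (O(R) = ((6 + 5)*R)/5 = (11*R)/5 = 11*R/5)
(O(1/(-36)) + (M(-1)*(-29) - 19)) - 2175 = ((11/5)/(-36) + (-1*(-29) - 19)) - 2175 = ((11/5)*(-1/36) + (29 - 19)) - 2175 = (-11/180 + 10) - 2175 = 1789/180 - 2175 = -389711/180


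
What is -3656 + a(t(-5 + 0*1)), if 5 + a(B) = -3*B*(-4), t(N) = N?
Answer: -3721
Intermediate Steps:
a(B) = -5 + 12*B (a(B) = -5 - 3*B*(-4) = -5 + 12*B)
-3656 + a(t(-5 + 0*1)) = -3656 + (-5 + 12*(-5 + 0*1)) = -3656 + (-5 + 12*(-5 + 0)) = -3656 + (-5 + 12*(-5)) = -3656 + (-5 - 60) = -3656 - 65 = -3721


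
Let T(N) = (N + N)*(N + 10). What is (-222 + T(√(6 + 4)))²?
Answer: 44804 - 8080*√10 ≈ 19253.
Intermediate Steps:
T(N) = 2*N*(10 + N) (T(N) = (2*N)*(10 + N) = 2*N*(10 + N))
(-222 + T(√(6 + 4)))² = (-222 + 2*√(6 + 4)*(10 + √(6 + 4)))² = (-222 + 2*√10*(10 + √10))²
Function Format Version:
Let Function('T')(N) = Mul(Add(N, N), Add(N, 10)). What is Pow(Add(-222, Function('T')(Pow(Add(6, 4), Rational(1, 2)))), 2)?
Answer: Add(44804, Mul(-8080, Pow(10, Rational(1, 2)))) ≈ 19253.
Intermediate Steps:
Function('T')(N) = Mul(2, N, Add(10, N)) (Function('T')(N) = Mul(Mul(2, N), Add(10, N)) = Mul(2, N, Add(10, N)))
Pow(Add(-222, Function('T')(Pow(Add(6, 4), Rational(1, 2)))), 2) = Pow(Add(-222, Mul(2, Pow(Add(6, 4), Rational(1, 2)), Add(10, Pow(Add(6, 4), Rational(1, 2))))), 2) = Pow(Add(-222, Mul(2, Pow(10, Rational(1, 2)), Add(10, Pow(10, Rational(1, 2))))), 2)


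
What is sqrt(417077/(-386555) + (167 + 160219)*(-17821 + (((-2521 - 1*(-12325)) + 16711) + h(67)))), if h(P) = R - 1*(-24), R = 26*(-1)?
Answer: sqrt(208309350058802694065)/386555 ≈ 37337.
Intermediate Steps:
R = -26
h(P) = -2 (h(P) = -26 - 1*(-24) = -26 + 24 = -2)
sqrt(417077/(-386555) + (167 + 160219)*(-17821 + (((-2521 - 1*(-12325)) + 16711) + h(67)))) = sqrt(417077/(-386555) + (167 + 160219)*(-17821 + (((-2521 - 1*(-12325)) + 16711) - 2))) = sqrt(417077*(-1/386555) + 160386*(-17821 + (((-2521 + 12325) + 16711) - 2))) = sqrt(-417077/386555 + 160386*(-17821 + ((9804 + 16711) - 2))) = sqrt(-417077/386555 + 160386*(-17821 + (26515 - 2))) = sqrt(-417077/386555 + 160386*(-17821 + 26513)) = sqrt(-417077/386555 + 160386*8692) = sqrt(-417077/386555 + 1394075112) = sqrt(538886704502083/386555) = sqrt(208309350058802694065)/386555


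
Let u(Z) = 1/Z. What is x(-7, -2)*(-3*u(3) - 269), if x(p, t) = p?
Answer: 1890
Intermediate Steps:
x(-7, -2)*(-3*u(3) - 269) = -7*(-3/3 - 269) = -7*(-3*⅓ - 269) = -7*(-1 - 269) = -7*(-270) = 1890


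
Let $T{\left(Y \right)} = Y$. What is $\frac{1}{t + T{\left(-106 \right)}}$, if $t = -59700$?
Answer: $- \frac{1}{59806} \approx -1.6721 \cdot 10^{-5}$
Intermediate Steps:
$\frac{1}{t + T{\left(-106 \right)}} = \frac{1}{-59700 - 106} = \frac{1}{-59806} = - \frac{1}{59806}$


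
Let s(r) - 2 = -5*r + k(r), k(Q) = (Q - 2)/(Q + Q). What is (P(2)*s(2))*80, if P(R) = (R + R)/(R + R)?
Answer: -640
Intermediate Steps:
k(Q) = (-2 + Q)/(2*Q) (k(Q) = (-2 + Q)/((2*Q)) = (-2 + Q)*(1/(2*Q)) = (-2 + Q)/(2*Q))
s(r) = 2 - 5*r + (-2 + r)/(2*r) (s(r) = 2 + (-5*r + (-2 + r)/(2*r)) = 2 - 5*r + (-2 + r)/(2*r))
P(R) = 1 (P(R) = (2*R)/((2*R)) = (2*R)*(1/(2*R)) = 1)
(P(2)*s(2))*80 = (1*(5/2 - 1/2 - 5*2))*80 = (1*(5/2 - 1*1/2 - 10))*80 = (1*(5/2 - 1/2 - 10))*80 = (1*(-8))*80 = -8*80 = -640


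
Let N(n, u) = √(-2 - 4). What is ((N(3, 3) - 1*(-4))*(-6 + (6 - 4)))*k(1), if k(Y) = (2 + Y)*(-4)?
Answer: 192 + 48*I*√6 ≈ 192.0 + 117.58*I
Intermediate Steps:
N(n, u) = I*√6 (N(n, u) = √(-6) = I*√6)
k(Y) = -8 - 4*Y
((N(3, 3) - 1*(-4))*(-6 + (6 - 4)))*k(1) = ((I*√6 - 1*(-4))*(-6 + (6 - 4)))*(-8 - 4*1) = ((I*√6 + 4)*(-6 + 2))*(-8 - 4) = ((4 + I*√6)*(-4))*(-12) = (-16 - 4*I*√6)*(-12) = 192 + 48*I*√6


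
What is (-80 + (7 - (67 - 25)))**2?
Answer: 13225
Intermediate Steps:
(-80 + (7 - (67 - 25)))**2 = (-80 + (7 - 1*42))**2 = (-80 + (7 - 42))**2 = (-80 - 35)**2 = (-115)**2 = 13225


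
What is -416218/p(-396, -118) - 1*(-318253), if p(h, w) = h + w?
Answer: 81999130/257 ≈ 3.1906e+5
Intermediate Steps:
-416218/p(-396, -118) - 1*(-318253) = -416218/(-396 - 118) - 1*(-318253) = -416218/(-514) + 318253 = -416218*(-1/514) + 318253 = 208109/257 + 318253 = 81999130/257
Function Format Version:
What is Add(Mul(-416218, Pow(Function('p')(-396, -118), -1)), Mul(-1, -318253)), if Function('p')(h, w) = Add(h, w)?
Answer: Rational(81999130, 257) ≈ 3.1906e+5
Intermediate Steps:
Add(Mul(-416218, Pow(Function('p')(-396, -118), -1)), Mul(-1, -318253)) = Add(Mul(-416218, Pow(Add(-396, -118), -1)), Mul(-1, -318253)) = Add(Mul(-416218, Pow(-514, -1)), 318253) = Add(Mul(-416218, Rational(-1, 514)), 318253) = Add(Rational(208109, 257), 318253) = Rational(81999130, 257)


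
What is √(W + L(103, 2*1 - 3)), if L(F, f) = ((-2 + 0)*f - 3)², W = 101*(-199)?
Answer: I*√20098 ≈ 141.77*I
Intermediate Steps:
W = -20099
L(F, f) = (-3 - 2*f)² (L(F, f) = (-2*f - 3)² = (-3 - 2*f)²)
√(W + L(103, 2*1 - 3)) = √(-20099 + (3 + 2*(2*1 - 3))²) = √(-20099 + (3 + 2*(2 - 3))²) = √(-20099 + (3 + 2*(-1))²) = √(-20099 + (3 - 2)²) = √(-20099 + 1²) = √(-20099 + 1) = √(-20098) = I*√20098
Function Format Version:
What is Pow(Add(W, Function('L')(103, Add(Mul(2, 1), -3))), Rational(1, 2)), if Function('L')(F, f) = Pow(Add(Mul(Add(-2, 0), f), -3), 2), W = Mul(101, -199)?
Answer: Mul(I, Pow(20098, Rational(1, 2))) ≈ Mul(141.77, I)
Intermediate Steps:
W = -20099
Function('L')(F, f) = Pow(Add(-3, Mul(-2, f)), 2) (Function('L')(F, f) = Pow(Add(Mul(-2, f), -3), 2) = Pow(Add(-3, Mul(-2, f)), 2))
Pow(Add(W, Function('L')(103, Add(Mul(2, 1), -3))), Rational(1, 2)) = Pow(Add(-20099, Pow(Add(3, Mul(2, Add(Mul(2, 1), -3))), 2)), Rational(1, 2)) = Pow(Add(-20099, Pow(Add(3, Mul(2, Add(2, -3))), 2)), Rational(1, 2)) = Pow(Add(-20099, Pow(Add(3, Mul(2, -1)), 2)), Rational(1, 2)) = Pow(Add(-20099, Pow(Add(3, -2), 2)), Rational(1, 2)) = Pow(Add(-20099, Pow(1, 2)), Rational(1, 2)) = Pow(Add(-20099, 1), Rational(1, 2)) = Pow(-20098, Rational(1, 2)) = Mul(I, Pow(20098, Rational(1, 2)))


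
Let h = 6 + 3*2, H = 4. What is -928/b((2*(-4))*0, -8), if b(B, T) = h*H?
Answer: -58/3 ≈ -19.333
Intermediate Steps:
h = 12 (h = 6 + 6 = 12)
b(B, T) = 48 (b(B, T) = 12*4 = 48)
-928/b((2*(-4))*0, -8) = -928/48 = -928*1/48 = -58/3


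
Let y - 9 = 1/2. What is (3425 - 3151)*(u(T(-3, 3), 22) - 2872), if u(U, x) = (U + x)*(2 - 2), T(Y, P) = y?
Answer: -786928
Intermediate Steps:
y = 19/2 (y = 9 + 1/2 = 9 + ½ = 19/2 ≈ 9.5000)
T(Y, P) = 19/2
u(U, x) = 0 (u(U, x) = (U + x)*0 = 0)
(3425 - 3151)*(u(T(-3, 3), 22) - 2872) = (3425 - 3151)*(0 - 2872) = 274*(-2872) = -786928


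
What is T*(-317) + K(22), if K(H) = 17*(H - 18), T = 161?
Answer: -50969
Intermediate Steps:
K(H) = -306 + 17*H (K(H) = 17*(-18 + H) = -306 + 17*H)
T*(-317) + K(22) = 161*(-317) + (-306 + 17*22) = -51037 + (-306 + 374) = -51037 + 68 = -50969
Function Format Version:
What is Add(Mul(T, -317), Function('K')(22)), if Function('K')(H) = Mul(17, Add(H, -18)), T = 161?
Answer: -50969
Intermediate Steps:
Function('K')(H) = Add(-306, Mul(17, H)) (Function('K')(H) = Mul(17, Add(-18, H)) = Add(-306, Mul(17, H)))
Add(Mul(T, -317), Function('K')(22)) = Add(Mul(161, -317), Add(-306, Mul(17, 22))) = Add(-51037, Add(-306, 374)) = Add(-51037, 68) = -50969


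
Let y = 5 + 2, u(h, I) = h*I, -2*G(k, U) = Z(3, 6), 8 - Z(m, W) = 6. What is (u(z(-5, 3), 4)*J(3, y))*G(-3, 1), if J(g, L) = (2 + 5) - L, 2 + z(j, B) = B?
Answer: 0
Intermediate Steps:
z(j, B) = -2 + B
Z(m, W) = 2 (Z(m, W) = 8 - 1*6 = 8 - 6 = 2)
G(k, U) = -1 (G(k, U) = -½*2 = -1)
u(h, I) = I*h
y = 7
J(g, L) = 7 - L
(u(z(-5, 3), 4)*J(3, y))*G(-3, 1) = ((4*(-2 + 3))*(7 - 1*7))*(-1) = ((4*1)*(7 - 7))*(-1) = (4*0)*(-1) = 0*(-1) = 0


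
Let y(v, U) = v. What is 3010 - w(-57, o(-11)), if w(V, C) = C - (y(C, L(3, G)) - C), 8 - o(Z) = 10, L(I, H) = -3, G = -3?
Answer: 3012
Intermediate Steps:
o(Z) = -2 (o(Z) = 8 - 1*10 = 8 - 10 = -2)
w(V, C) = C (w(V, C) = C - (C - C) = C - 1*0 = C + 0 = C)
3010 - w(-57, o(-11)) = 3010 - 1*(-2) = 3010 + 2 = 3012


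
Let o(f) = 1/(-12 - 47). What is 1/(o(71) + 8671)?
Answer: 59/511588 ≈ 0.00011533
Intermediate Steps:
o(f) = -1/59 (o(f) = 1/(-59) = -1/59)
1/(o(71) + 8671) = 1/(-1/59 + 8671) = 1/(511588/59) = 59/511588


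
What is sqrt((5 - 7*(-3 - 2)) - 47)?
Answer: I*sqrt(7) ≈ 2.6458*I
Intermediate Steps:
sqrt((5 - 7*(-3 - 2)) - 47) = sqrt((5 - 7*(-5)) - 47) = sqrt((5 + 35) - 47) = sqrt(40 - 47) = sqrt(-7) = I*sqrt(7)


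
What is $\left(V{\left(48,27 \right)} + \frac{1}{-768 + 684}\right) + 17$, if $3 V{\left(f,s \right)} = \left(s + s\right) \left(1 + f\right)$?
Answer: $\frac{75515}{84} \approx 898.99$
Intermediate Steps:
$V{\left(f,s \right)} = \frac{2 s \left(1 + f\right)}{3}$ ($V{\left(f,s \right)} = \frac{\left(s + s\right) \left(1 + f\right)}{3} = \frac{2 s \left(1 + f\right)}{3}$)
$\left(V{\left(48,27 \right)} + \frac{1}{-768 + 684}\right) + 17 = \left(\frac{2}{3} \cdot 27 \left(1 + 48\right) + \frac{1}{-768 + 684}\right) + 17 = \left(\frac{2}{3} \cdot 27 \cdot 49 + \frac{1}{-84}\right) + 17 = \left(882 - \frac{1}{84}\right) + 17 = \frac{74087}{84} + 17 = \frac{75515}{84}$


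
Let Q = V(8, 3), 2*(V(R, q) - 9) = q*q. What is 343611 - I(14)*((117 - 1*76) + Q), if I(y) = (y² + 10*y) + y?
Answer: 324536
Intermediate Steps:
I(y) = y² + 11*y
V(R, q) = 9 + q²/2 (V(R, q) = 9 + (q*q)/2 = 9 + q²/2)
Q = 27/2 (Q = 9 + (½)*3² = 9 + (½)*9 = 9 + 9/2 = 27/2 ≈ 13.500)
343611 - I(14)*((117 - 1*76) + Q) = 343611 - 14*(11 + 14)*((117 - 1*76) + 27/2) = 343611 - 14*25*((117 - 76) + 27/2) = 343611 - 350*(41 + 27/2) = 343611 - 350*109/2 = 343611 - 1*19075 = 343611 - 19075 = 324536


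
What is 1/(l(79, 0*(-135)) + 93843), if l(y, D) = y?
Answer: 1/93922 ≈ 1.0647e-5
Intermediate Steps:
1/(l(79, 0*(-135)) + 93843) = 1/(79 + 93843) = 1/93922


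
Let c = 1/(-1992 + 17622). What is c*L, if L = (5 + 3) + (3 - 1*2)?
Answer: 3/5210 ≈ 0.00057582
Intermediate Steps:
c = 1/15630 ≈ 6.3980e-5
L = 9 (L = 8 + (3 - 2) = 8 + 1 = 9)
c*L = (1/15630)*9 = 3/5210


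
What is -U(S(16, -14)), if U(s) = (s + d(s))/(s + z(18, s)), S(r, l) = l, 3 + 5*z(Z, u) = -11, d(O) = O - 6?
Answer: -85/42 ≈ -2.0238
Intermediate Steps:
d(O) = -6 + O
z(Z, u) = -14/5 (z(Z, u) = -3/5 + (1/5)*(-11) = -3/5 - 11/5 = -14/5)
U(s) = (-6 + 2*s)/(-14/5 + s) (U(s) = (s + (-6 + s))/(s - 14/5) = (-6 + 2*s)/(-14/5 + s))
-U(S(16, -14)) = -10*(-3 - 14)/(-14 + 5*(-14)) = -10*(-17)/(-14 - 70) = -10*(-17)/(-84) = -10*(-1)*(-17)/84 = -1*85/42 = -85/42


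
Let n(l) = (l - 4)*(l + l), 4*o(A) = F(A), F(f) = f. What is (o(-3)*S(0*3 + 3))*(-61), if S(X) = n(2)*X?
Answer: -1098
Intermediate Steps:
o(A) = A/4
n(l) = 2*l*(-4 + l) (n(l) = (-4 + l)*(2*l) = 2*l*(-4 + l))
S(X) = -8*X (S(X) = (2*2*(-4 + 2))*X = (2*2*(-2))*X = -8*X)
(o(-3)*S(0*3 + 3))*(-61) = (((¼)*(-3))*(-8*(0*3 + 3)))*(-61) = -(-6)*(0 + 3)*(-61) = -(-6)*3*(-61) = -¾*(-24)*(-61) = 18*(-61) = -1098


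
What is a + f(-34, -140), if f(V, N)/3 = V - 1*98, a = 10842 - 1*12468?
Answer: -2022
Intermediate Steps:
a = -1626 (a = 10842 - 12468 = -1626)
f(V, N) = -294 + 3*V (f(V, N) = 3*(V - 1*98) = 3*(V - 98) = 3*(-98 + V) = -294 + 3*V)
a + f(-34, -140) = -1626 + (-294 + 3*(-34)) = -1626 + (-294 - 102) = -1626 - 396 = -2022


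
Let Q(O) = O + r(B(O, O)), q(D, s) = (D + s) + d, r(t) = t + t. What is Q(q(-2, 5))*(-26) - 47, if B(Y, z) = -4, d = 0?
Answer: 83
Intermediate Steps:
r(t) = 2*t
q(D, s) = D + s (q(D, s) = (D + s) + 0 = D + s)
Q(O) = -8 + O (Q(O) = O + 2*(-4) = O - 8 = -8 + O)
Q(q(-2, 5))*(-26) - 47 = (-8 + (-2 + 5))*(-26) - 47 = (-8 + 3)*(-26) - 47 = -5*(-26) - 47 = 130 - 47 = 83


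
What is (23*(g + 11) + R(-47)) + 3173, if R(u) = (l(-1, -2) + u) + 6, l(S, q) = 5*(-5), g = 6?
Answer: 3498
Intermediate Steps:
l(S, q) = -25
R(u) = -19 + u (R(u) = (-25 + u) + 6 = -19 + u)
(23*(g + 11) + R(-47)) + 3173 = (23*(6 + 11) + (-19 - 47)) + 3173 = (23*17 - 66) + 3173 = (391 - 66) + 3173 = 325 + 3173 = 3498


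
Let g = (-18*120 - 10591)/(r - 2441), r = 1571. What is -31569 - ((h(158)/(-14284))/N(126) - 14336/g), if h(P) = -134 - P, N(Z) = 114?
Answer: -158792714539729/5190855594 ≈ -30591.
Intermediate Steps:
g = 12751/870 (g = (-18*120 - 10591)/(1571 - 2441) = (-2160 - 10591)/(-870) = -12751*(-1/870) = 12751/870 ≈ 14.656)
-31569 - ((h(158)/(-14284))/N(126) - 14336/g) = -31569 - (((-134 - 1*158)/(-14284))/114 - 14336/12751/870) = -31569 - (((-134 - 158)*(-1/14284))*(1/114) - 14336*870/12751) = -31569 - (-292*(-1/14284)*(1/114) - 12472320/12751) = -31569 - ((73/3571)*(1/114) - 12472320/12751) = -31569 - (73/407094 - 12472320/12751) = -31569 - 1*(-5077405707257/5190855594) = -31569 + 5077405707257/5190855594 = -158792714539729/5190855594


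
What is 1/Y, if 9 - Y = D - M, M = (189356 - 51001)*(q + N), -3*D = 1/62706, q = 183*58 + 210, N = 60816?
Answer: 188118/1864579002052663 ≈ 1.0089e-10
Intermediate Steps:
q = 10824 (q = 10614 + 210 = 10824)
D = -1/188118 (D = -1/3/62706 = -1/3*1/62706 = -1/188118 ≈ -5.3158e-6)
M = 9911752200 (M = (189356 - 51001)*(10824 + 60816) = 138355*71640 = 9911752200)
Y = 1864579002052663/188118 (Y = 9 - (-1/188118 - 1*9911752200) = 9 - (-1/188118 - 9911752200) = 9 - 1*(-1864579000359601/188118) = 9 + 1864579000359601/188118 = 1864579002052663/188118 ≈ 9.9117e+9)
1/Y = 1/(1864579002052663/188118) = 188118/1864579002052663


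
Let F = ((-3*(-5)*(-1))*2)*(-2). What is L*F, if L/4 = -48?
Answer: -11520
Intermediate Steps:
L = -192 (L = 4*(-48) = -192)
F = 60 (F = ((15*(-1))*2)*(-2) = -15*2*(-2) = -30*(-2) = 60)
L*F = -192*60 = -11520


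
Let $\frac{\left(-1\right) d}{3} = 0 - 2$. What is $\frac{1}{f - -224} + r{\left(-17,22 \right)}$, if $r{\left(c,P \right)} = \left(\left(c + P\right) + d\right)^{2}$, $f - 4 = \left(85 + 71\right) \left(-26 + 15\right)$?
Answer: $\frac{180047}{1488} \approx 121.0$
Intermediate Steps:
$d = 6$ ($d = - 3 \left(0 - 2\right) = \left(-3\right) \left(-2\right) = 6$)
$f = -1712$ ($f = 4 + \left(85 + 71\right) \left(-26 + 15\right) = 4 + 156 \left(-11\right) = 4 - 1716 = -1712$)
$r{\left(c,P \right)} = \left(6 + P + c\right)^{2}$ ($r{\left(c,P \right)} = \left(\left(c + P\right) + 6\right)^{2} = \left(\left(P + c\right) + 6\right)^{2} = \left(6 + P + c\right)^{2}$)
$\frac{1}{f - -224} + r{\left(-17,22 \right)} = \frac{1}{-1712 - -224} + \left(6 + 22 - 17\right)^{2} = \frac{1}{-1712 + 224} + 11^{2} = \frac{1}{-1488} + 121 = - \frac{1}{1488} + 121 = \frac{180047}{1488}$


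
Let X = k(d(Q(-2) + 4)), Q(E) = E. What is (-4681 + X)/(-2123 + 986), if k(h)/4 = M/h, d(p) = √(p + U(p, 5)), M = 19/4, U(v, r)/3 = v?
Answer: 4681/1137 - 19*√2/4548 ≈ 4.1111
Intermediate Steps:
U(v, r) = 3*v
M = 19/4 (M = 19*(¼) = 19/4 ≈ 4.7500)
d(p) = 2*√p (d(p) = √(p + 3*p) = √(4*p) = 2*√p)
k(h) = 19/h (k(h) = 4*(19/(4*h)) = 19/h)
X = 19*√2/4 (X = 19/((2*√(-2 + 4))) = 19/((2*√2)) = 19*(√2/4) = 19*√2/4 ≈ 6.7175)
(-4681 + X)/(-2123 + 986) = (-4681 + 19*√2/4)/(-2123 + 986) = (-4681 + 19*√2/4)/(-1137) = (-4681 + 19*√2/4)*(-1/1137) = 4681/1137 - 19*√2/4548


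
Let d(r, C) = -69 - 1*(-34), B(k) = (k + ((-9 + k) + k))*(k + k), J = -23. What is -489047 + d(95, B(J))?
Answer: -489082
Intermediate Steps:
B(k) = 2*k*(-9 + 3*k) (B(k) = (k + (-9 + 2*k))*(2*k) = (-9 + 3*k)*(2*k) = 2*k*(-9 + 3*k))
d(r, C) = -35 (d(r, C) = -69 + 34 = -35)
-489047 + d(95, B(J)) = -489047 - 35 = -489082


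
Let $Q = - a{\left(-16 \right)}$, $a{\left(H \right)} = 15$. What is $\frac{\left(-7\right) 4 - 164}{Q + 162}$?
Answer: $- \frac{64}{49} \approx -1.3061$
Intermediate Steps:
$Q = -15$ ($Q = \left(-1\right) 15 = -15$)
$\frac{\left(-7\right) 4 - 164}{Q + 162} = \frac{\left(-7\right) 4 - 164}{-15 + 162} = \frac{-28 - 164}{147} = \left(-192\right) \frac{1}{147} = - \frac{64}{49}$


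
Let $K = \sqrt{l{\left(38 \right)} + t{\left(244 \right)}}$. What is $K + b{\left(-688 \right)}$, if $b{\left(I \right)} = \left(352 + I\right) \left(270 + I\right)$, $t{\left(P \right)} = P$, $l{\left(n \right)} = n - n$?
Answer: $140448 + 2 \sqrt{61} \approx 1.4046 \cdot 10^{5}$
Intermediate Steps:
$l{\left(n \right)} = 0$
$b{\left(I \right)} = \left(270 + I\right) \left(352 + I\right)$
$K = 2 \sqrt{61}$ ($K = \sqrt{0 + 244} = \sqrt{244} = 2 \sqrt{61} \approx 15.62$)
$K + b{\left(-688 \right)} = 2 \sqrt{61} + \left(95040 + \left(-688\right)^{2} + 622 \left(-688\right)\right) = 2 \sqrt{61} + \left(95040 + 473344 - 427936\right) = 2 \sqrt{61} + 140448 = 140448 + 2 \sqrt{61}$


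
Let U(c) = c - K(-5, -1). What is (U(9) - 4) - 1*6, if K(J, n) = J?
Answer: 4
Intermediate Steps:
U(c) = 5 + c (U(c) = c - 1*(-5) = c + 5 = 5 + c)
(U(9) - 4) - 1*6 = ((5 + 9) - 4) - 1*6 = (14 - 4) - 6 = 10 - 6 = 4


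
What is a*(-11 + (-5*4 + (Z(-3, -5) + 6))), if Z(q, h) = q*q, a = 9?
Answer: -144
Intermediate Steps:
Z(q, h) = q²
a*(-11 + (-5*4 + (Z(-3, -5) + 6))) = 9*(-11 + (-5*4 + ((-3)² + 6))) = 9*(-11 + (-20 + (9 + 6))) = 9*(-11 + (-20 + 15)) = 9*(-11 - 5) = 9*(-16) = -144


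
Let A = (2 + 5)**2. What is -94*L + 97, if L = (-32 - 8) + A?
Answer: -749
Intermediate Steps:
A = 49 (A = 7**2 = 49)
L = 9 (L = (-32 - 8) + 49 = -40 + 49 = 9)
-94*L + 97 = -94*9 + 97 = -846 + 97 = -749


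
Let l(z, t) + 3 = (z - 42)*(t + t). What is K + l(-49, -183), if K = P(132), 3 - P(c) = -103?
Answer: 33409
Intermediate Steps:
l(z, t) = -3 + 2*t*(-42 + z) (l(z, t) = -3 + (z - 42)*(t + t) = -3 + (-42 + z)*(2*t) = -3 + 2*t*(-42 + z))
P(c) = 106 (P(c) = 3 - 1*(-103) = 3 + 103 = 106)
K = 106
K + l(-49, -183) = 106 + (-3 - 84*(-183) + 2*(-183)*(-49)) = 106 + (-3 + 15372 + 17934) = 106 + 33303 = 33409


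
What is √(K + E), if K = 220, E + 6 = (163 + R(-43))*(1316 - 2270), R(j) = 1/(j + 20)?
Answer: I*√82125410/23 ≈ 394.01*I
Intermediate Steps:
R(j) = 1/(20 + j)
E = -3575730/23 (E = -6 + (163 + 1/(20 - 43))*(1316 - 2270) = -6 + (163 + 1/(-23))*(-954) = -6 + (163 - 1/23)*(-954) = -6 + (3748/23)*(-954) = -6 - 3575592/23 = -3575730/23 ≈ -1.5547e+5)
√(K + E) = √(220 - 3575730/23) = √(-3570670/23) = I*√82125410/23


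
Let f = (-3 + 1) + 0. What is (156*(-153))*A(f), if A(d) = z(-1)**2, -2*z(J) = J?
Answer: -5967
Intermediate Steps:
f = -2 (f = -2 + 0 = -2)
z(J) = -J/2
A(d) = 1/4 (A(d) = (-1/2*(-1))**2 = (1/2)**2 = 1/4)
(156*(-153))*A(f) = (156*(-153))*(1/4) = -23868*1/4 = -5967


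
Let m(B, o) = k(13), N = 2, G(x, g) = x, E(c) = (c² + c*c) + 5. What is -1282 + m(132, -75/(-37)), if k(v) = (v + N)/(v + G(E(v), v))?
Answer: -456377/356 ≈ -1282.0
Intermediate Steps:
E(c) = 5 + 2*c² (E(c) = (c² + c²) + 5 = 2*c² + 5 = 5 + 2*c²)
k(v) = (2 + v)/(5 + v + 2*v²) (k(v) = (v + 2)/(v + (5 + 2*v²)) = (2 + v)/(5 + v + 2*v²))
m(B, o) = 15/356 (m(B, o) = (2 + 13)/(5 + 13 + 2*13²) = 15/(5 + 13 + 2*169) = 15/(5 + 13 + 338) = 15/356)
-1282 + m(132, -75/(-37)) = -1282 + 15/356 = -456377/356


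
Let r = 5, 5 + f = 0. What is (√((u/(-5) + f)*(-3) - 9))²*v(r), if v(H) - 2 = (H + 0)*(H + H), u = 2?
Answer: 1872/5 ≈ 374.40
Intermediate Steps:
f = -5 (f = -5 + 0 = -5)
v(H) = 2 + 2*H² (v(H) = 2 + (H + 0)*(H + H) = 2 + H*(2*H) = 2 + 2*H²)
(√((u/(-5) + f)*(-3) - 9))²*v(r) = (√((2/(-5) - 5)*(-3) - 9))²*(2 + 2*5²) = (√((2*(-⅕) - 5)*(-3) - 9))²*(2 + 2*25) = (√((-⅖ - 5)*(-3) - 9))²*(2 + 50) = (√(-27/5*(-3) - 9))²*52 = (√(81/5 - 9))²*52 = (√(36/5))²*52 = (6*√5/5)²*52 = (36/5)*52 = 1872/5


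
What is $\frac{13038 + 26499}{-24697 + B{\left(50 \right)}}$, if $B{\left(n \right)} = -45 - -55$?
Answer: $- \frac{4393}{2743} \approx -1.6015$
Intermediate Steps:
$B{\left(n \right)} = 10$ ($B{\left(n \right)} = -45 + 55 = 10$)
$\frac{13038 + 26499}{-24697 + B{\left(50 \right)}} = \frac{13038 + 26499}{-24697 + 10} = \frac{39537}{-24687} = 39537 \left(- \frac{1}{24687}\right) = - \frac{4393}{2743}$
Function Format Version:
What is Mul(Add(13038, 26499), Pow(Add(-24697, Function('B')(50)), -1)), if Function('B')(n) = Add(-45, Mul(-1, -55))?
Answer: Rational(-4393, 2743) ≈ -1.6015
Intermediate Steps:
Function('B')(n) = 10 (Function('B')(n) = Add(-45, 55) = 10)
Mul(Add(13038, 26499), Pow(Add(-24697, Function('B')(50)), -1)) = Mul(Add(13038, 26499), Pow(Add(-24697, 10), -1)) = Mul(39537, Pow(-24687, -1)) = Mul(39537, Rational(-1, 24687)) = Rational(-4393, 2743)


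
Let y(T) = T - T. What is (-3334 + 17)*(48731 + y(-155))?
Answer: -161640727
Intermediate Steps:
y(T) = 0
(-3334 + 17)*(48731 + y(-155)) = (-3334 + 17)*(48731 + 0) = -3317*48731 = -161640727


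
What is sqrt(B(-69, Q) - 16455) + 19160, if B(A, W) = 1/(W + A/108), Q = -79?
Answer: 19160 + I*sqrt(135255085707)/2867 ≈ 19160.0 + 128.28*I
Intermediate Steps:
B(A, W) = 1/(W + A/108) (B(A, W) = 1/(W + A*(1/108)) = 1/(W + A/108))
sqrt(B(-69, Q) - 16455) + 19160 = sqrt(108/(-69 + 108*(-79)) - 16455) + 19160 = sqrt(108/(-69 - 8532) - 16455) + 19160 = sqrt(108/(-8601) - 16455) + 19160 = sqrt(108*(-1/8601) - 16455) + 19160 = sqrt(-36/2867 - 16455) + 19160 = sqrt(-47176521/2867) + 19160 = I*sqrt(135255085707)/2867 + 19160 = 19160 + I*sqrt(135255085707)/2867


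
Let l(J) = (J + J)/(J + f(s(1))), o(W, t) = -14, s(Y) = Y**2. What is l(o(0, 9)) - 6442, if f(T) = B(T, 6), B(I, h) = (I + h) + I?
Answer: -19312/3 ≈ -6437.3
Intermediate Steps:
B(I, h) = h + 2*I
f(T) = 6 + 2*T
l(J) = 2*J/(8 + J) (l(J) = (J + J)/(J + (6 + 2*1**2)) = (2*J)/(J + (6 + 2*1)) = (2*J)/(J + (6 + 2)) = (2*J)/(J + 8) = (2*J)/(8 + J) = 2*J/(8 + J))
l(o(0, 9)) - 6442 = 2*(-14)/(8 - 14) - 6442 = 2*(-14)/(-6) - 6442 = 2*(-14)*(-1/6) - 6442 = 14/3 - 6442 = -19312/3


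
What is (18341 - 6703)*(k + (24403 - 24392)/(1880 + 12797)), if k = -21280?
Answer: -3634856377262/14677 ≈ -2.4766e+8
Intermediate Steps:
(18341 - 6703)*(k + (24403 - 24392)/(1880 + 12797)) = (18341 - 6703)*(-21280 + (24403 - 24392)/(1880 + 12797)) = 11638*(-21280 + 11/14677) = 11638*(-312326549/14677) = -3634856377262/14677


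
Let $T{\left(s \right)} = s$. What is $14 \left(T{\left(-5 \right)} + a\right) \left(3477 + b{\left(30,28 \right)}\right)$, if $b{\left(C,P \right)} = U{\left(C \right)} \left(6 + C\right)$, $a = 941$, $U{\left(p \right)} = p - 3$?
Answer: $58299696$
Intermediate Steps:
$U{\left(p \right)} = -3 + p$
$b{\left(C,P \right)} = \left(-3 + C\right) \left(6 + C\right)$
$14 \left(T{\left(-5 \right)} + a\right) \left(3477 + b{\left(30,28 \right)}\right) = 14 \left(-5 + 941\right) \left(3477 + \left(-3 + 30\right) \left(6 + 30\right)\right) = 14 \cdot 936 \left(3477 + 27 \cdot 36\right) = 14 \cdot 936 \left(3477 + 972\right) = 14 \cdot 936 \cdot 4449 = 14 \cdot 4164264 = 58299696$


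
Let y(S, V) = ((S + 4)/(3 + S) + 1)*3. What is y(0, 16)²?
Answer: 49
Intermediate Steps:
y(S, V) = 3 + 3*(4 + S)/(3 + S) (y(S, V) = ((4 + S)/(3 + S) + 1)*3 = (1 + (4 + S)/(3 + S))*3 = 3 + 3*(4 + S)/(3 + S))
y(0, 16)² = (3*(7 + 2*0)/(3 + 0))² = (3*(7 + 0)/3)² = (3*(⅓)*7)² = 7² = 49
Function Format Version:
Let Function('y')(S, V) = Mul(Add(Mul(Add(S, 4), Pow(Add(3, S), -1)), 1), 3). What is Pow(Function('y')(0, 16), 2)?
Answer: 49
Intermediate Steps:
Function('y')(S, V) = Add(3, Mul(3, Pow(Add(3, S), -1), Add(4, S))) (Function('y')(S, V) = Mul(Add(Mul(Add(4, S), Pow(Add(3, S), -1)), 1), 3) = Mul(Add(Mul(Pow(Add(3, S), -1), Add(4, S)), 1), 3) = Mul(Add(1, Mul(Pow(Add(3, S), -1), Add(4, S))), 3) = Add(3, Mul(3, Pow(Add(3, S), -1), Add(4, S))))
Pow(Function('y')(0, 16), 2) = Pow(Mul(3, Pow(Add(3, 0), -1), Add(7, Mul(2, 0))), 2) = Pow(Mul(3, Pow(3, -1), Add(7, 0)), 2) = Pow(Mul(3, Rational(1, 3), 7), 2) = Pow(7, 2) = 49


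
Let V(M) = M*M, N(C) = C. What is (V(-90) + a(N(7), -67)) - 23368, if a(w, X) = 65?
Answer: -15203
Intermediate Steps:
V(M) = M²
(V(-90) + a(N(7), -67)) - 23368 = ((-90)² + 65) - 23368 = (8100 + 65) - 23368 = 8165 - 23368 = -15203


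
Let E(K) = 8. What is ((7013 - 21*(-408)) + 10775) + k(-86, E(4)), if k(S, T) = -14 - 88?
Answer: 26254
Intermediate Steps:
k(S, T) = -102
((7013 - 21*(-408)) + 10775) + k(-86, E(4)) = ((7013 - 21*(-408)) + 10775) - 102 = ((7013 - 1*(-8568)) + 10775) - 102 = ((7013 + 8568) + 10775) - 102 = (15581 + 10775) - 102 = 26356 - 102 = 26254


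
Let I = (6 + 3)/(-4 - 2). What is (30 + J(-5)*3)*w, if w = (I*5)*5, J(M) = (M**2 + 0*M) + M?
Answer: -3375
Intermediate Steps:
J(M) = M + M**2 (J(M) = (M**2 + 0) + M = M**2 + M = M + M**2)
I = -3/2 (I = 9/(-6) = 9*(-1/6) = -3/2 ≈ -1.5000)
w = -75/2 (w = -3/2*5*5 = -15/2*5 = -75/2 ≈ -37.500)
(30 + J(-5)*3)*w = (30 - 5*(1 - 5)*3)*(-75/2) = (30 - 5*(-4)*3)*(-75/2) = (30 + 20*3)*(-75/2) = (30 + 60)*(-75/2) = 90*(-75/2) = -3375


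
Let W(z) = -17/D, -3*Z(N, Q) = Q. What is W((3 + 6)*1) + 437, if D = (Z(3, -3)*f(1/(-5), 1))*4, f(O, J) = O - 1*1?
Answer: 10573/24 ≈ 440.54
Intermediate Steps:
f(O, J) = -1 + O (f(O, J) = O - 1 = -1 + O)
Z(N, Q) = -Q/3
D = -24/5 (D = ((-⅓*(-3))*(-1 + 1/(-5)))*4 = (1*(-1 - ⅕))*4 = (1*(-6/5))*4 = -6/5*4 = -24/5 ≈ -4.8000)
W(z) = 85/24 (W(z) = -17/(-24/5) = -17*(-5/24) = 85/24)
W((3 + 6)*1) + 437 = 85/24 + 437 = 10573/24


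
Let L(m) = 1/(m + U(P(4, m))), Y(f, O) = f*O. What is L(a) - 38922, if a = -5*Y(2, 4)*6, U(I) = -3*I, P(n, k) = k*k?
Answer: -6735062881/173040 ≈ -38922.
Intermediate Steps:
P(n, k) = k²
Y(f, O) = O*f
a = -240 (a = -20*2*6 = -5*8*6 = -40*6 = -240)
L(m) = 1/(m - 3*m²)
L(a) - 38922 = -1/(-240*(-1 + 3*(-240))) - 38922 = -1*(-1/240)/(-1 - 720) - 38922 = -1*(-1/240)/(-721) - 38922 = -1*(-1/240)*(-1/721) - 38922 = -1/173040 - 38922 = -6735062881/173040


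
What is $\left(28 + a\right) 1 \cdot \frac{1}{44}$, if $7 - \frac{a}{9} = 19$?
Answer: $- \frac{20}{11} \approx -1.8182$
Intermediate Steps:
$a = -108$ ($a = 63 - 171 = -108$)
$\left(28 + a\right) 1 \cdot \frac{1}{44} = \left(28 - 108\right) 1 \cdot \frac{1}{44} = - 80 \cdot 1 \cdot \frac{1}{44} = \left(-80\right) \frac{1}{44} = - \frac{20}{11}$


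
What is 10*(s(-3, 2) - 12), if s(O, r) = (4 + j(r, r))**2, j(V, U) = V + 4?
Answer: 880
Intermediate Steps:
j(V, U) = 4 + V
s(O, r) = (8 + r)**2 (s(O, r) = (4 + (4 + r))**2 = (8 + r)**2)
10*(s(-3, 2) - 12) = 10*((8 + 2)**2 - 12) = 10*(10**2 - 12) = 10*(100 - 12) = 10*88 = 880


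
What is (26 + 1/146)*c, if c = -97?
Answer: -368309/146 ≈ -2522.7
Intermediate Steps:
(26 + 1/146)*c = (26 + 1/146)*(-97) = (3797/146)*(-97) = -368309/146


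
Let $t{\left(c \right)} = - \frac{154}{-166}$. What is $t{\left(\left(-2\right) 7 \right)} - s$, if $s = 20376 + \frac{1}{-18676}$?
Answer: $- \frac{31583562473}{1550108} \approx -20375.0$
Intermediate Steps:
$s = \frac{380542175}{18676}$ ($s = 20376 - \frac{1}{18676} = \frac{380542175}{18676} \approx 20376.0$)
$t{\left(c \right)} = \frac{77}{83}$ ($t{\left(c \right)} = \left(-154\right) \left(- \frac{1}{166}\right) = \frac{77}{83}$)
$t{\left(\left(-2\right) 7 \right)} - s = \frac{77}{83} - \frac{380542175}{18676} = - \frac{31583562473}{1550108}$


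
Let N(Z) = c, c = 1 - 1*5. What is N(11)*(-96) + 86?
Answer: 470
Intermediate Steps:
c = -4 (c = 1 - 5 = -4)
N(Z) = -4
N(11)*(-96) + 86 = -4*(-96) + 86 = 384 + 86 = 470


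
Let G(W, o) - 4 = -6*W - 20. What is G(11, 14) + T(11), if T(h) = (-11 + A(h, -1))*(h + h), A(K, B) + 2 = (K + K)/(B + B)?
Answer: -610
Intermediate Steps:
A(K, B) = -2 + K/B (A(K, B) = -2 + (K + K)/(B + B) = -2 + (2*K)/((2*B)) = -2 + (2*K)*(1/(2*B)) = -2 + K/B)
T(h) = 2*h*(-13 - h) (T(h) = (-11 + (-2 + h/(-1)))*(h + h) = (-11 + (-2 + h*(-1)))*(2*h) = (-11 + (-2 - h))*(2*h) = (-13 - h)*(2*h) = 2*h*(-13 - h))
G(W, o) = -16 - 6*W (G(W, o) = 4 + (-6*W - 20) = 4 + (-20 - 6*W) = -16 - 6*W)
G(11, 14) + T(11) = (-16 - 6*11) + 2*11*(-13 - 1*11) = (-16 - 66) + 2*11*(-13 - 11) = -82 + 2*11*(-24) = -82 - 528 = -610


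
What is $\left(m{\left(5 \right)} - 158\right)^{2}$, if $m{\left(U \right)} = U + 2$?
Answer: $22801$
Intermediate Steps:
$m{\left(U \right)} = 2 + U$
$\left(m{\left(5 \right)} - 158\right)^{2} = \left(\left(2 + 5\right) - 158\right)^{2} = \left(7 - 158\right)^{2} = \left(-151\right)^{2} = 22801$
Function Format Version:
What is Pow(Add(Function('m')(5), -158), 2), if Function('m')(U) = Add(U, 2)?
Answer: 22801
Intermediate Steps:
Function('m')(U) = Add(2, U)
Pow(Add(Function('m')(5), -158), 2) = Pow(Add(Add(2, 5), -158), 2) = Pow(Add(7, -158), 2) = Pow(-151, 2) = 22801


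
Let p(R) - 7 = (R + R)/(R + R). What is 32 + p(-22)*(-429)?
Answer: -3400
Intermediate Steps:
p(R) = 8 (p(R) = 7 + (R + R)/(R + R) = 7 + (2*R)/((2*R)) = 7 + (2*R)*(1/(2*R)) = 7 + 1 = 8)
32 + p(-22)*(-429) = 32 + 8*(-429) = 32 - 3432 = -3400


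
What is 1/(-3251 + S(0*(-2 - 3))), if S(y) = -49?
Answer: -1/3300 ≈ -0.00030303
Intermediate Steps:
1/(-3251 + S(0*(-2 - 3))) = 1/(-3251 - 49) = 1/(-3300) = -1/3300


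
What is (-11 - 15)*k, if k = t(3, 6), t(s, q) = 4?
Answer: -104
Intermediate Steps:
k = 4
(-11 - 15)*k = (-11 - 15)*4 = -26*4 = -104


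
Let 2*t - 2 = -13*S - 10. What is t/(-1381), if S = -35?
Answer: -447/2762 ≈ -0.16184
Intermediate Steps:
t = 447/2 (t = 1 + (-13*(-35) - 10)/2 = 1 + (455 - 10)/2 = 1 + (½)*445 = 1 + 445/2 = 447/2 ≈ 223.50)
t/(-1381) = (447/2)/(-1381) = (447/2)*(-1/1381) = -447/2762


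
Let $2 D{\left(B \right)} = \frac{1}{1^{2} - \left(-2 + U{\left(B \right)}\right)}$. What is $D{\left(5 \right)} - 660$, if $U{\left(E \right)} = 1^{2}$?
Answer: $- \frac{2639}{4} \approx -659.75$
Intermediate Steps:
$U{\left(E \right)} = 1$
$D{\left(B \right)} = \frac{1}{4}$ ($D{\left(B \right)} = \frac{1}{2 \left(1^{2} + \left(2 - 1\right)\right)} = \frac{1}{2 \left(1 + \left(2 - 1\right)\right)} = \frac{1}{2 \left(1 + 1\right)} = \frac{1}{2 \cdot 2} = \frac{1}{2} \cdot \frac{1}{2} = \frac{1}{4}$)
$D{\left(5 \right)} - 660 = \frac{1}{4} - 660 = - \frac{2639}{4}$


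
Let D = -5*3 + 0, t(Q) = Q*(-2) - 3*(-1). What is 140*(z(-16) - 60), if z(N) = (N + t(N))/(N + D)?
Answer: -263060/31 ≈ -8485.8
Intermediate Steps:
t(Q) = 3 - 2*Q (t(Q) = -2*Q + 3 = 3 - 2*Q)
D = -15 (D = -15 + 0 = -15)
z(N) = (3 - N)/(-15 + N) (z(N) = (N + (3 - 2*N))/(N - 15) = (3 - N)/(-15 + N))
140*(z(-16) - 60) = 140*((3 - 1*(-16))/(-15 - 16) - 60) = 140*((3 + 16)/(-31) - 60) = 140*(-1/31*19 - 60) = 140*(-19/31 - 60) = 140*(-1879/31) = -263060/31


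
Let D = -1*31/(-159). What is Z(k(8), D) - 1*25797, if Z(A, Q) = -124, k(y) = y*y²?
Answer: -25921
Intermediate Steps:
D = 31/159 (D = -31*(-1/159) = 31/159 ≈ 0.19497)
k(y) = y³
Z(k(8), D) - 1*25797 = -124 - 1*25797 = -124 - 25797 = -25921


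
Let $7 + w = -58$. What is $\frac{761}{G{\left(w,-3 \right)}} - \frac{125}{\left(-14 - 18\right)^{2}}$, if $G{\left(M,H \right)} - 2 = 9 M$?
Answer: $- \frac{852139}{596992} \approx -1.4274$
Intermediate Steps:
$w = -65$ ($w = -7 - 58 = -65$)
$G{\left(M,H \right)} = 2 + 9 M$
$\frac{761}{G{\left(w,-3 \right)}} - \frac{125}{\left(-14 - 18\right)^{2}} = \frac{761}{2 + 9 \left(-65\right)} - \frac{125}{\left(-14 - 18\right)^{2}} = \frac{761}{2 - 585} - \frac{125}{\left(-32\right)^{2}} = \frac{761}{-583} - \frac{125}{1024} = 761 \left(- \frac{1}{583}\right) - \frac{125}{1024} = - \frac{761}{583} - \frac{125}{1024} = - \frac{852139}{596992}$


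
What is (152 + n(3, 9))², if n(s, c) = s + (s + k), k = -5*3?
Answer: 20449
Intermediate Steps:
k = -15
n(s, c) = -15 + 2*s (n(s, c) = s + (s - 15) = s + (-15 + s) = -15 + 2*s)
(152 + n(3, 9))² = (152 + (-15 + 2*3))² = (152 + (-15 + 6))² = (152 - 9)² = 143² = 20449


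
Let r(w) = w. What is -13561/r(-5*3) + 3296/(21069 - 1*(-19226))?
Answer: 109297987/120885 ≈ 904.15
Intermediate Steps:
-13561/r(-5*3) + 3296/(21069 - 1*(-19226)) = -13561/((-5*3)) + 3296/(21069 - 1*(-19226)) = -13561/(-15) + 3296/(21069 + 19226) = -13561*(-1/15) + 3296/40295 = 13561/15 + 3296*(1/40295) = 13561/15 + 3296/40295 = 109297987/120885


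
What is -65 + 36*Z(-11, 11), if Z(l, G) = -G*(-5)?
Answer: 1915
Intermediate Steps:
Z(l, G) = 5*G
-65 + 36*Z(-11, 11) = -65 + 36*(5*11) = -65 + 36*55 = -65 + 1980 = 1915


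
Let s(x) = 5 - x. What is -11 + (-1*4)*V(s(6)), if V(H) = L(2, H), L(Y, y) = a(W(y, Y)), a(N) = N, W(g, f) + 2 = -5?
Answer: 17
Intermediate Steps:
W(g, f) = -7 (W(g, f) = -2 - 5 = -7)
L(Y, y) = -7
V(H) = -7
-11 + (-1*4)*V(s(6)) = -11 - 1*4*(-7) = -11 - 4*(-7) = -11 + 28 = 17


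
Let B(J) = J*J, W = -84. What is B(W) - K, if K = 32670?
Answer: -25614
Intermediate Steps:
B(J) = J²
B(W) - K = (-84)² - 1*32670 = 7056 - 32670 = -25614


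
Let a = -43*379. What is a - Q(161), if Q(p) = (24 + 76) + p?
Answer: -16558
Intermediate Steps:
a = -16297
Q(p) = 100 + p
a - Q(161) = -16297 - (100 + 161) = -16297 - 1*261 = -16297 - 261 = -16558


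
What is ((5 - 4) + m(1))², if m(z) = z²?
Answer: 4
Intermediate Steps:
((5 - 4) + m(1))² = ((5 - 4) + 1²)² = (1 + 1)² = 2² = 4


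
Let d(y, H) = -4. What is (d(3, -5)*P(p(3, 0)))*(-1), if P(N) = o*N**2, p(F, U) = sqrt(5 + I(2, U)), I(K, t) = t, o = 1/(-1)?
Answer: -20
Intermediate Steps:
o = -1
p(F, U) = sqrt(5 + U)
P(N) = -N**2
(d(3, -5)*P(p(3, 0)))*(-1) = -(-4)*(sqrt(5 + 0))**2*(-1) = -(-4)*(sqrt(5))**2*(-1) = -(-4)*5*(-1) = -4*(-5)*(-1) = 20*(-1) = -20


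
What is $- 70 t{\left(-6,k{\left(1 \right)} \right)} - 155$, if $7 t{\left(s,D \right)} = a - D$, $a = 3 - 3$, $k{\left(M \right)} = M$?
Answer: $-145$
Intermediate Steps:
$a = 0$
$t{\left(s,D \right)} = - \frac{D}{7}$ ($t{\left(s,D \right)} = \frac{0 - D}{7} = \frac{\left(-1\right) D}{7} = - \frac{D}{7}$)
$- 70 t{\left(-6,k{\left(1 \right)} \right)} - 155 = - 70 \left(\left(- \frac{1}{7}\right) 1\right) - 155 = \left(-70\right) \left(- \frac{1}{7}\right) - 155 = 10 - 155 = -145$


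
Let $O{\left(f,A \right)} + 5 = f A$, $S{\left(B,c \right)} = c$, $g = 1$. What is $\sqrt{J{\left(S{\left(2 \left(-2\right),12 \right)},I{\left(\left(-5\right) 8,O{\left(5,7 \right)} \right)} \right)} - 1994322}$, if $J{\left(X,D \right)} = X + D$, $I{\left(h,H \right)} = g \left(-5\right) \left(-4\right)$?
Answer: $i \sqrt{1994290} \approx 1412.2 i$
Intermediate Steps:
$O{\left(f,A \right)} = -5 + A f$ ($O{\left(f,A \right)} = -5 + f A = -5 + A f$)
$I{\left(h,H \right)} = 20$ ($I{\left(h,H \right)} = 1 \left(-5\right) \left(-4\right) = \left(-5\right) \left(-4\right) = 20$)
$J{\left(X,D \right)} = D + X$
$\sqrt{J{\left(S{\left(2 \left(-2\right),12 \right)},I{\left(\left(-5\right) 8,O{\left(5,7 \right)} \right)} \right)} - 1994322} = \sqrt{\left(20 + 12\right) - 1994322} = \sqrt{32 - 1994322} = \sqrt{-1994290} = i \sqrt{1994290}$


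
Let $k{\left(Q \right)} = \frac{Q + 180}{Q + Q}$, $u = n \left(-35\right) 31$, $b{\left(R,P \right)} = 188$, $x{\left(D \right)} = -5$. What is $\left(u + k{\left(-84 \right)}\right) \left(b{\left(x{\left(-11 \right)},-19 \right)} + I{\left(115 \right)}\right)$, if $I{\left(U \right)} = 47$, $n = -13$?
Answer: $\frac{23201785}{7} \approx 3.3145 \cdot 10^{6}$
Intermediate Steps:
$u = 14105$ ($u = \left(-13\right) \left(-35\right) 31 = 455 \cdot 31 = 14105$)
$k{\left(Q \right)} = \frac{180 + Q}{2 Q}$
$\left(u + k{\left(-84 \right)}\right) \left(b{\left(x{\left(-11 \right)},-19 \right)} + I{\left(115 \right)}\right) = \left(14105 + \frac{180 - 84}{2 \left(-84\right)}\right) \left(188 + 47\right) = \left(14105 + \frac{1}{2} \left(- \frac{1}{84}\right) 96\right) 235 = \left(14105 - \frac{4}{7}\right) 235 = \frac{98731}{7} \cdot 235 = \frac{23201785}{7}$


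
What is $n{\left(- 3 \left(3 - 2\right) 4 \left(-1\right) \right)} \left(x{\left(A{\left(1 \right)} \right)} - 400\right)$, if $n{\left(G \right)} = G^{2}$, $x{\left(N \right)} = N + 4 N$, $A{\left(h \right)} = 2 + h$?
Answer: $-55440$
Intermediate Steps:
$x{\left(N \right)} = 5 N$
$n{\left(- 3 \left(3 - 2\right) 4 \left(-1\right) \right)} \left(x{\left(A{\left(1 \right)} \right)} - 400\right) = \left(- 3 \left(3 - 2\right) 4 \left(-1\right)\right)^{2} \left(5 \left(2 + 1\right) - 400\right) = \left(\left(-3\right) 1 \cdot 4 \left(-1\right)\right)^{2} \left(5 \cdot 3 - 400\right) = \left(\left(-3\right) 4 \left(-1\right)\right)^{2} \left(15 - 400\right) = \left(\left(-12\right) \left(-1\right)\right)^{2} \left(-385\right) = 12^{2} \left(-385\right) = 144 \left(-385\right) = -55440$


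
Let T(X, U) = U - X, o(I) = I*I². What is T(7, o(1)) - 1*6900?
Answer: -6906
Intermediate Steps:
o(I) = I³
T(7, o(1)) - 1*6900 = (1³ - 1*7) - 1*6900 = (1 - 7) - 6900 = -6 - 6900 = -6906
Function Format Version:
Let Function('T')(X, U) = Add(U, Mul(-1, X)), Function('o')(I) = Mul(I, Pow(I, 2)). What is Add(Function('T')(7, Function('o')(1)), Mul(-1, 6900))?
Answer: -6906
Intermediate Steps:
Function('o')(I) = Pow(I, 3)
Add(Function('T')(7, Function('o')(1)), Mul(-1, 6900)) = Add(Add(Pow(1, 3), Mul(-1, 7)), Mul(-1, 6900)) = Add(Add(1, -7), -6900) = Add(-6, -6900) = -6906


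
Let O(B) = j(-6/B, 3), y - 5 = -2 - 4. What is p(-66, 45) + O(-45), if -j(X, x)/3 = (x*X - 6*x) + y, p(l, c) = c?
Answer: 504/5 ≈ 100.80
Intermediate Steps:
y = -1 (y = 5 + (-2 - 4) = 5 - 6 = -1)
j(X, x) = 3 + 18*x - 3*X*x (j(X, x) = -3*((x*X - 6*x) - 1) = -3*((X*x - 6*x) - 1) = -3*((-6*x + X*x) - 1) = -3*(-1 - 6*x + X*x) = 3 + 18*x - 3*X*x)
O(B) = 57 + 54/B (O(B) = 3 + 18*3 - 3*(-6/B)*3 = 3 + 54 + 54/B = 57 + 54/B)
p(-66, 45) + O(-45) = 45 + (57 + 54/(-45)) = 45 + (57 + 54*(-1/45)) = 45 + (57 - 6/5) = 45 + 279/5 = 504/5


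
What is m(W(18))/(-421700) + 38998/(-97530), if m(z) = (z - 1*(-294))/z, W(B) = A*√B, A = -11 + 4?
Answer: -1644555413/4112840100 + 7*√2/421700 ≈ -0.39984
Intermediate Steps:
A = -7
W(B) = -7*√B
m(z) = (294 + z)/z (m(z) = (z + 294)/z = (294 + z)/z)
m(W(18))/(-421700) + 38998/(-97530) = ((294 - 21*√2)/((-21*√2)))/(-421700) + 38998/(-97530) = ((294 - 21*√2)/((-21*√2)))*(-1/421700) + 38998*(-1/97530) = ((294 - 21*√2)/((-21*√2)))*(-1/421700) - 19499/48765 = ((-√2/42)*(294 - 21*√2))*(-1/421700) - 19499/48765 = -√2*(294 - 21*√2)/42*(-1/421700) - 19499/48765 = √2*(294 - 21*√2)/17711400 - 19499/48765 = -19499/48765 + √2*(294 - 21*√2)/17711400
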